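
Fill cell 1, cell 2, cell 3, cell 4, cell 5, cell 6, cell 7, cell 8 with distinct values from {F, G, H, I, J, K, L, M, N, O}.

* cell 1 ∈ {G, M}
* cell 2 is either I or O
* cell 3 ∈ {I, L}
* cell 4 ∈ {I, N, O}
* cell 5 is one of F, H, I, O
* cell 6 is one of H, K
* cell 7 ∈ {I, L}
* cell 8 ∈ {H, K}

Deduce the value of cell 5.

F

The 2 variables cell 3 and cell 7 are confined to {I, L}, which locks those values in; drop them from cell 2, cell 4, cell 5.
cell 2 has just one choice, so cell 2 = O. So cell 4, cell 5 can't be O.
cell 4 must be N (only option left).
cell 6 and cell 8 between them cover only {H, K} — a naked pair. Remove those values from cell 5.
So cell 5 = F.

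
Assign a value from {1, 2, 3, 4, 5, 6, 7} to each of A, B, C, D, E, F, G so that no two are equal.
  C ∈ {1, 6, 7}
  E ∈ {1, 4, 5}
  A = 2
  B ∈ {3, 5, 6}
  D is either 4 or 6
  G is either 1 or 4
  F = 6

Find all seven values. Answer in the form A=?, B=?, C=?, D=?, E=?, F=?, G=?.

A's domain is down to {2}, so A = 2.
F must be 6 (only option left). Strike 6 from B, C, D.
D has just one choice, so D = 4. Eliminate 4 elsewhere: E, G.
G has just one choice, so G = 1. Strike 1 from C, E.
C has just one choice, so C = 7.
E must be 5 (only option left). Eliminate 5 elsewhere: B.
B has just one choice, so B = 3.

A=2, B=3, C=7, D=4, E=5, F=6, G=1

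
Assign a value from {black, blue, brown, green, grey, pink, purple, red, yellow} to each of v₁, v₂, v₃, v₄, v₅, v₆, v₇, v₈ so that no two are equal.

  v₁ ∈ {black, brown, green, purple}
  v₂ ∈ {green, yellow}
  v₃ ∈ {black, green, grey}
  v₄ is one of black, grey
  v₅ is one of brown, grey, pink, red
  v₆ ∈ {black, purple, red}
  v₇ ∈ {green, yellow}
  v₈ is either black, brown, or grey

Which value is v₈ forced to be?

brown

The 8 variables together cover exactly {black, brown, green, grey, pink, purple, red, yellow} — 8 values for 8 variables — and pink appears only in v₅'s list, so v₅ = pink.
The 7 still-open variables draw from only 7 values {black, brown, green, grey, purple, red, yellow}, so each is used; only v₆ can be red, hence v₆ = red.
Among the 6 still-open variables, purple fits only v₁ (and all 6 values in {black, brown, green, grey, purple, yellow} must be used), so v₁ = purple.
The 5 still-open variables together cover exactly {black, brown, green, grey, yellow} — 5 values for 5 variables — and brown appears only in v₈'s list, so v₈ = brown.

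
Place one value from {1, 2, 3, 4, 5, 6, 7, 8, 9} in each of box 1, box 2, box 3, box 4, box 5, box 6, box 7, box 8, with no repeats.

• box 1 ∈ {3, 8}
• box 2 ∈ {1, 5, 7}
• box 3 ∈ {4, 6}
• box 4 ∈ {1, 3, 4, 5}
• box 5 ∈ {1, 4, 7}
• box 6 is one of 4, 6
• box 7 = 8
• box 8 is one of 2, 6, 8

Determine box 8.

box 7 must be 8 (only option left). Eliminate 8 elsewhere: box 1, box 8.
box 1's domain is down to {3}, so box 1 = 3. Remove 3 from box 4.
The 6 still-open variables draw from only 6 values {1, 2, 4, 5, 6, 7}, so each is used; only box 8 can be 2, hence box 8 = 2.

2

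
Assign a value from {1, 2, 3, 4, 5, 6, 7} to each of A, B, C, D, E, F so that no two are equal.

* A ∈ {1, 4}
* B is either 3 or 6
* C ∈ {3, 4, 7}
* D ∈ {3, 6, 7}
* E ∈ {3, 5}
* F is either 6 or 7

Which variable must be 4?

The 6 variables together cover exactly {1, 3, 4, 5, 6, 7} — 6 values for 6 variables — and 1 appears only in A's list, so A = 1.
The 5 still-open variables together cover exactly {3, 4, 5, 6, 7} — 5 values for 5 variables — and 4 appears only in C's list, so C = 4.

C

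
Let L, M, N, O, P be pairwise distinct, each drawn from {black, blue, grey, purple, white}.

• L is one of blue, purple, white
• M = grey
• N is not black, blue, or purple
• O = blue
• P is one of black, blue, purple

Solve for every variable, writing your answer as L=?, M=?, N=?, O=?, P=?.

M's domain is down to {grey}, so M = grey. So N can't be grey.
N has just one choice, so N = white. Strike white from L.
O has just one choice, so O = blue. Eliminate blue elsewhere: L, P.
That leaves L = purple. So P can't be purple.
P has just one choice, so P = black.

L=purple, M=grey, N=white, O=blue, P=black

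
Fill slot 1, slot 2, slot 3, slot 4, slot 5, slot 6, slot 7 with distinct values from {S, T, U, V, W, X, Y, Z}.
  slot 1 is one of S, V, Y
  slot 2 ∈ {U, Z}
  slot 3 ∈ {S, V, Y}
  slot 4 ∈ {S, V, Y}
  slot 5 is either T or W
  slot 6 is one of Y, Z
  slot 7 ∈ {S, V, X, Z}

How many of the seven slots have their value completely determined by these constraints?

3

The 3 variables slot 1, slot 3, slot 4 are confined to {S, V, Y}, which locks those values in; drop them from slot 6, slot 7.
slot 6 has just one choice, so slot 6 = Z. Strike Z from slot 2, slot 7.
slot 7's domain is down to {X}, so slot 7 = X.
slot 2's domain is down to {U}, so slot 2 = U.
Determined: slot 2=U, slot 6=Z, slot 7=X. The other slots each still have more than one consistent value. That makes 3.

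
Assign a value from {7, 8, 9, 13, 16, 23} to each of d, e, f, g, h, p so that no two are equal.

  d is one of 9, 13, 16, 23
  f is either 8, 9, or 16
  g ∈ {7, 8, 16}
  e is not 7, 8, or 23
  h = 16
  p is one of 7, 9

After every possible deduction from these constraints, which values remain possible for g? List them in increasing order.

h has just one choice, so h = 16. Strike 16 from d, e, f, g.
The 5 still-open variables together cover exactly {7, 8, 9, 13, 23} — 5 values for 5 variables — and 23 appears only in d's list, so d = 23.
Among the 4 still-open variables, 13 fits only e (and all 4 values in {7, 8, 9, 13} must be used), so e = 13.
No further eliminations apply; g can still be any of 7, 8.

7, 8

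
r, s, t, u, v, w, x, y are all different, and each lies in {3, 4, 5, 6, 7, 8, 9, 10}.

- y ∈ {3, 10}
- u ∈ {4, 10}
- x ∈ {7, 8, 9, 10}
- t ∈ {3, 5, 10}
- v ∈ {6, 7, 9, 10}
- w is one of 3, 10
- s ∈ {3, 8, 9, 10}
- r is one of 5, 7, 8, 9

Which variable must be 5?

t

The 8 variables together cover exactly {3, 4, 5, 6, 7, 8, 9, 10} — 8 values for 8 variables — and 4 appears only in u's list, so u = 4.
The 7 still-open variables draw from only 7 values {3, 5, 6, 7, 8, 9, 10}, so each is used; only v can be 6, hence v = 6.
w and y share exactly the 2 values {3, 10}; by pigeonhole those values go to them, so strike 3, 10 from s, t, x.
So 5 goes to t.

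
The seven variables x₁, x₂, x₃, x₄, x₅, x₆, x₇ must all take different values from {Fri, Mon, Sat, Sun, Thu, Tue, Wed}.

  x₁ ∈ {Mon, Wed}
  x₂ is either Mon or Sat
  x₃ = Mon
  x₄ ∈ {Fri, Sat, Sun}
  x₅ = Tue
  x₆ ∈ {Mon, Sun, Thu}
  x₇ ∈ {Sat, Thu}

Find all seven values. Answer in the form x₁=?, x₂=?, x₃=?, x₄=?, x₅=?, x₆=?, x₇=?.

x₁=Wed, x₂=Sat, x₃=Mon, x₄=Fri, x₅=Tue, x₆=Sun, x₇=Thu

x₃ must be Mon (only option left). Remove Mon from x₁, x₂, x₆.
x₅ must be Tue (only option left).
That leaves x₁ = Wed.
x₂ must be Sat (only option left). Eliminate Sat elsewhere: x₄, x₇.
x₇ must be Thu (only option left). So x₆ can't be Thu.
x₆ must be Sun (only option left). So x₄ can't be Sun.
x₄ must be Fri (only option left).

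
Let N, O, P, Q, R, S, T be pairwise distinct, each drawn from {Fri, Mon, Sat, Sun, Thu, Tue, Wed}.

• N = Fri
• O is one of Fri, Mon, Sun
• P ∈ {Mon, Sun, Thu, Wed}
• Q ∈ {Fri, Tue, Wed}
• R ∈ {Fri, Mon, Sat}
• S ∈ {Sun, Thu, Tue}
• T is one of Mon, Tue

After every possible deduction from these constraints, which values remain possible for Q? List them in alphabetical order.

N's domain is down to {Fri}, so N = Fri. Remove Fri from O, Q, R.
The 6 still-open variables draw from only 6 values {Mon, Sat, Sun, Thu, Tue, Wed}, so each is used; only R can be Sat, hence R = Sat.
No further eliminations apply; Q can still be any of Tue, Wed.

Tue, Wed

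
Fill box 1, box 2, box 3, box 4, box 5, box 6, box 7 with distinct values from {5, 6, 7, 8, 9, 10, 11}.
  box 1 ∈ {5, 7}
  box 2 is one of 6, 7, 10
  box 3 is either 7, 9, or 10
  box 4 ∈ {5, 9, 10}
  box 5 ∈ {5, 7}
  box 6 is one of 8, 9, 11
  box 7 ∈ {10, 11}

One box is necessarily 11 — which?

The 7 variables together cover exactly {5, 6, 7, 8, 9, 10, 11} — 7 values for 7 variables — and 6 appears only in box 2's list, so box 2 = 6.
Among the 6 still-open variables, 8 fits only box 6 (and all 6 values in {5, 7, 8, 9, 10, 11} must be used), so box 6 = 8.
The 5 still-open variables draw from only 5 values {5, 7, 9, 10, 11}, so each is used; only box 7 can be 11, hence box 7 = 11.

box 7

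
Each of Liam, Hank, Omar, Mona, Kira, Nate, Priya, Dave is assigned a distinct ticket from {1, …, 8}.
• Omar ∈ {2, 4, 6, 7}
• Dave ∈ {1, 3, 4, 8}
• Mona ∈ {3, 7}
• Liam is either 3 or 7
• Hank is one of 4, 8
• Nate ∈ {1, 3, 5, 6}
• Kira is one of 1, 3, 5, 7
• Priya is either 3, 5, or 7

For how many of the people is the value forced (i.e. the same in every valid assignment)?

4

The 8 variables draw from only 8 values {1, 2, 3, 4, 5, 6, 7, 8}, so each is used; only Omar can be 2, hence Omar = 2.
The 7 still-open variables draw from only 7 values {1, 3, 4, 5, 6, 7, 8}, so each is used; only Nate can be 6, hence Nate = 6.
The 2 variables Liam and Mona are confined to {3, 7}, which locks those values in; drop them from Kira, Priya, Dave.
That leaves Priya = 5. Remove 5 from Kira.
Kira's domain is down to {1}, so Kira = 1. So Dave can't be 1.
Determined: Omar=2, Kira=1, Nate=6, Priya=5. The other people each still have more than one consistent value. That makes 4.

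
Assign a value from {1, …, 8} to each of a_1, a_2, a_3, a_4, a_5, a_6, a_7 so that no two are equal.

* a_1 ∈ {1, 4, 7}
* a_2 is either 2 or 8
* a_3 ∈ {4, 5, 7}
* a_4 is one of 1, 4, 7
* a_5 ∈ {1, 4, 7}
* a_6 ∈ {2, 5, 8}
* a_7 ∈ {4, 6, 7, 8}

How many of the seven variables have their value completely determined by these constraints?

The 7 variables draw from only 7 values {1, 2, 4, 5, 6, 7, 8}, so each is used; only a_7 can be 6, hence a_7 = 6.
a_1, a_4, a_5 share exactly the 3 values {1, 4, 7}; by pigeonhole those values go to them, so strike 1, 4, 7 from a_3.
a_3 must be 5 (only option left). Strike 5 from a_6.
Determined: a_3=5, a_7=6. The other variables each still have more than one consistent value. That makes 2.

2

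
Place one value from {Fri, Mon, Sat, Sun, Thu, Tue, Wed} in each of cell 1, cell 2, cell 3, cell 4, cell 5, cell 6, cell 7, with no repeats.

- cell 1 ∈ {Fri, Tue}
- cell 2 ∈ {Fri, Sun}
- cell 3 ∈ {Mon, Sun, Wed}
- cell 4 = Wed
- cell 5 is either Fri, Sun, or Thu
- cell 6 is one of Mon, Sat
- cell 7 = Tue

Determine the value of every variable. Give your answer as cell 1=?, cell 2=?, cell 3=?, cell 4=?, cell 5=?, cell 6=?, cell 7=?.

cell 4 has just one choice, so cell 4 = Wed. Strike Wed from cell 3.
That leaves cell 7 = Tue. So cell 1 can't be Tue.
cell 1 has just one choice, so cell 1 = Fri. Remove Fri from cell 2, cell 5.
cell 2 has just one choice, so cell 2 = Sun. Strike Sun from cell 3, cell 5.
cell 3's domain is down to {Mon}, so cell 3 = Mon. So cell 6 can't be Mon.
cell 5 must be Thu (only option left).
cell 6's domain is down to {Sat}, so cell 6 = Sat.

cell 1=Fri, cell 2=Sun, cell 3=Mon, cell 4=Wed, cell 5=Thu, cell 6=Sat, cell 7=Tue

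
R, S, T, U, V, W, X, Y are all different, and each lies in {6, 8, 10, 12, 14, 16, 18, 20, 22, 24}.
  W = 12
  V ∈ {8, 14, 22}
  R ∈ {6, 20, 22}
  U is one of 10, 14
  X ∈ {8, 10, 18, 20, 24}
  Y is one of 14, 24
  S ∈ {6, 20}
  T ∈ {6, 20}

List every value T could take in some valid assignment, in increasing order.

W's domain is down to {12}, so W = 12.
The 2 variables S and T are confined to {6, 20}, which locks those values in; drop them from R, X.
R must be 22 (only option left). Strike 22 from V.
No further eliminations apply; T can still be any of 6, 20.

6, 20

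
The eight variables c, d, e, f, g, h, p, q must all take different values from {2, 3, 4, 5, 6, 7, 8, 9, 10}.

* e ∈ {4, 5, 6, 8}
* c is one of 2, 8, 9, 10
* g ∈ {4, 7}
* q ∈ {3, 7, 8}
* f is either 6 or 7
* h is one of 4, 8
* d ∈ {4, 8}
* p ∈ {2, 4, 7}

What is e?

The 2 variables d and h are confined to {4, 8}, which locks those values in; drop them from c, e, g, p, q.
g must be 7 (only option left). Remove 7 from f, p, q.
p has just one choice, so p = 2. Eliminate 2 elsewhere: c.
q must be 3 (only option left).
f must be 6 (only option left). So e can't be 6.
So e = 5.

5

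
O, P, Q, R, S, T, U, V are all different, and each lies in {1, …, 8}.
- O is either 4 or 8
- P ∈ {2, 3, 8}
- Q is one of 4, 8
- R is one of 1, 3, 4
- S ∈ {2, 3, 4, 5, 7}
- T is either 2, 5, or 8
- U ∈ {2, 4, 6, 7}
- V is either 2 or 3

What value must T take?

5

The 8 variables draw from only 8 values {1, 2, 3, 4, 5, 6, 7, 8}, so each is used; only R can be 1, hence R = 1.
The 7 still-open variables together cover exactly {2, 3, 4, 5, 6, 7, 8} — 7 values for 7 variables — and 6 appears only in U's list, so U = 6.
Among the 6 still-open variables, 7 fits only S (and all 6 values in {2, 3, 4, 5, 7, 8} must be used), so S = 7.
Among the 5 still-open variables, 5 fits only T (and all 5 values in {2, 3, 4, 5, 8} must be used), so T = 5.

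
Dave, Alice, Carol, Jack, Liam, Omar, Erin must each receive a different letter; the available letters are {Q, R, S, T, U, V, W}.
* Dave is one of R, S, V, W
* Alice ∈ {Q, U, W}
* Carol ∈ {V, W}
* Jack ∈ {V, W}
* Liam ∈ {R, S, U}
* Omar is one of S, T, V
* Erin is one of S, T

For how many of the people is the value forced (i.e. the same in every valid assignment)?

3

Among the 7 variables, Q fits only Alice (and all 7 values in {Q, R, S, T, U, V, W} must be used), so Alice = Q.
Among the 6 still-open variables, U fits only Liam (and all 6 values in {R, S, T, U, V, W} must be used), so Liam = U.
The 5 still-open variables together cover exactly {R, S, T, V, W} — 5 values for 5 variables — and R appears only in Dave's list, so Dave = R.
Carol and Jack share exactly the 2 values {V, W}; by pigeonhole those values go to them, so strike V, W from Omar.
Determined: Dave=R, Alice=Q, Liam=U. The other people each still have more than one consistent value. That makes 3.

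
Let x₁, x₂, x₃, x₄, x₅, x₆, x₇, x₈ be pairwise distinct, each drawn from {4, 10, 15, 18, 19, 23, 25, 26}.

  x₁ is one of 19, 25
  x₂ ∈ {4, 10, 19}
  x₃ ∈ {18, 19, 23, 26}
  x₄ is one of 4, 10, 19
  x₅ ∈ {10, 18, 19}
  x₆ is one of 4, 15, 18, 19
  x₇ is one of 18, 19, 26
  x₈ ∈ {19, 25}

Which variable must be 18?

Among the 8 variables, 15 fits only x₆ (and all 8 values in {4, 10, 15, 18, 19, 23, 25, 26} must be used), so x₆ = 15.
The 7 still-open variables draw from only 7 values {4, 10, 18, 19, 23, 25, 26}, so each is used; only x₃ can be 23, hence x₃ = 23.
The 6 still-open variables draw from only 6 values {4, 10, 18, 19, 25, 26}, so each is used; only x₇ can be 26, hence x₇ = 26.
Among the 5 still-open variables, 18 fits only x₅ (and all 5 values in {4, 10, 18, 19, 25} must be used), so x₅ = 18.

x₅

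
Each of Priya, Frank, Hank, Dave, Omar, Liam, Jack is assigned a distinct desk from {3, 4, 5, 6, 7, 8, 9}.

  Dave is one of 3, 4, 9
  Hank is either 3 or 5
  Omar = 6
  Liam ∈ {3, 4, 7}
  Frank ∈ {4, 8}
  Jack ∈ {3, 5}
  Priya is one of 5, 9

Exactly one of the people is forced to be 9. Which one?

Omar must be 6 (only option left).
Among the 6 still-open variables, 7 fits only Liam (and all 6 values in {3, 4, 5, 7, 8, 9} must be used), so Liam = 7.
Among the 5 still-open variables, 8 fits only Frank (and all 5 values in {3, 4, 5, 8, 9} must be used), so Frank = 8.
The 4 still-open variables draw from only 4 values {3, 4, 5, 9}, so each is used; only Dave can be 4, hence Dave = 4.
Among the 3 still-open variables, 9 fits only Priya (and all 3 values in {3, 5, 9} must be used), so Priya = 9.

Priya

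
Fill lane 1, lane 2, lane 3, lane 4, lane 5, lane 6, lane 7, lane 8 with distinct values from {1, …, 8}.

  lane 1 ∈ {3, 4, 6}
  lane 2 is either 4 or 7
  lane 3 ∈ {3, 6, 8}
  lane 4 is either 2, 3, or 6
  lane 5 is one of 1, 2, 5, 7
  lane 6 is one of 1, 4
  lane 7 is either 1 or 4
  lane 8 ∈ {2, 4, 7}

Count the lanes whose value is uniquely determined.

4

Among the 8 variables, 5 fits only lane 5 (and all 8 values in {1, 2, 3, 4, 5, 6, 7, 8} must be used), so lane 5 = 5.
Among the 7 still-open variables, 8 fits only lane 3 (and all 7 values in {1, 2, 3, 4, 6, 7, 8} must be used), so lane 3 = 8.
The 2 variables lane 6 and lane 7 are confined to {1, 4}, which locks those values in; drop them from lane 1, lane 2, lane 8.
lane 2's domain is down to {7}, so lane 2 = 7. Strike 7 from lane 8.
lane 8's domain is down to {2}, so lane 8 = 2. Eliminate 2 elsewhere: lane 4.
Determined: lane 2=7, lane 3=8, lane 5=5, lane 8=2. The other lanes each still have more than one consistent value. That makes 4.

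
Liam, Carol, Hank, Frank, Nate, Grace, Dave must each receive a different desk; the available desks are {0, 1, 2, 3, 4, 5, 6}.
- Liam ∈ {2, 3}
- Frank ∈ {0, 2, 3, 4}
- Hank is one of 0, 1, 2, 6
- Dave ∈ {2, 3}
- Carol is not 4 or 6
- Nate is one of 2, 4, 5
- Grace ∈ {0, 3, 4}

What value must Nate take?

5

Among the 7 variables, 6 fits only Hank (and all 7 values in {0, 1, 2, 3, 4, 5, 6} must be used), so Hank = 6.
The 6 still-open variables together cover exactly {0, 1, 2, 3, 4, 5} — 6 values for 6 variables — and 1 appears only in Carol's list, so Carol = 1.
The 5 still-open variables draw from only 5 values {0, 2, 3, 4, 5}, so each is used; only Nate can be 5, hence Nate = 5.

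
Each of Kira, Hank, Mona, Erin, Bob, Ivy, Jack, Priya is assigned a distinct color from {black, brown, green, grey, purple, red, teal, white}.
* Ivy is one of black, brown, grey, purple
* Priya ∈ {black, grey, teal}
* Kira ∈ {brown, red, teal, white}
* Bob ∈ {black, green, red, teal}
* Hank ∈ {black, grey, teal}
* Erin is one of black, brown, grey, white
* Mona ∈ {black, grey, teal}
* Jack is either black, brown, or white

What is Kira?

red

The 8 variables draw from only 8 values {black, brown, green, grey, purple, red, teal, white}, so each is used; only Bob can be green, hence Bob = green.
The 7 still-open variables together cover exactly {black, brown, grey, purple, red, teal, white} — 7 values for 7 variables — and purple appears only in Ivy's list, so Ivy = purple.
The 6 still-open variables draw from only 6 values {black, brown, grey, red, teal, white}, so each is used; only Kira can be red, hence Kira = red.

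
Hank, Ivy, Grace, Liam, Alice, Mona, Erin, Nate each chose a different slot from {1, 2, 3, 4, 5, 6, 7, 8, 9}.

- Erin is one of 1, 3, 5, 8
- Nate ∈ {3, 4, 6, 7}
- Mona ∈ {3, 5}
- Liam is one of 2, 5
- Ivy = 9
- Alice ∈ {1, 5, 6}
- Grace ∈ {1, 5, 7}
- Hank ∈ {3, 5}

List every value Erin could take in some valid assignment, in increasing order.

1, 8

Ivy has just one choice, so Ivy = 9.
The 2 variables Hank and Mona are confined to {3, 5}, which locks those values in; drop them from Grace, Liam, Alice, Erin, Nate.
Liam must be 2 (only option left).
No further eliminations apply; Erin can still be any of 1, 8.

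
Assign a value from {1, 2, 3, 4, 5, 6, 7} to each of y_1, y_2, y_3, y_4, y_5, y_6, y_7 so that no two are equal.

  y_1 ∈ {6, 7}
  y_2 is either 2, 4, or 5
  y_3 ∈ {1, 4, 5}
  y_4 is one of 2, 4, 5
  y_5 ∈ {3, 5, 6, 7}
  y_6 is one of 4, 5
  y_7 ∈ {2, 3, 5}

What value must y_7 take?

The 7 variables draw from only 7 values {1, 2, 3, 4, 5, 6, 7}, so each is used; only y_3 can be 1, hence y_3 = 1.
y_2, y_4, y_6 between them cover only {2, 4, 5} — a naked triple. Remove those values from y_5, y_7.
So y_7 = 3.

3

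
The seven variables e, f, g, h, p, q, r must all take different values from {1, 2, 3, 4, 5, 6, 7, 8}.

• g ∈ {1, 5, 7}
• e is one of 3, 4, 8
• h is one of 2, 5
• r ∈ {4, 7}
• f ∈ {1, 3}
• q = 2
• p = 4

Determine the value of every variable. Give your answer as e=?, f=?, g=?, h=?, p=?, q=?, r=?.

e=8, f=3, g=1, h=5, p=4, q=2, r=7

p has just one choice, so p = 4. So e, r can't be 4.
That leaves q = 2. Strike 2 from h.
That leaves r = 7. Eliminate 7 elsewhere: g.
h's domain is down to {5}, so h = 5. So g can't be 5.
g must be 1 (only option left). Eliminate 1 elsewhere: f.
f's domain is down to {3}, so f = 3. Strike 3 from e.
e must be 8 (only option left).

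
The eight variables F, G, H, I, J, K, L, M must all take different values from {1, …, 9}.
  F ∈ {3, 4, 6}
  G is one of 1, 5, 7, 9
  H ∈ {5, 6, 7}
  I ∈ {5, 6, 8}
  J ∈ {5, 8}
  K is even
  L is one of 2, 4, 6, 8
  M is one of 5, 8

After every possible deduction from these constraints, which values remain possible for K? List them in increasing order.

J and M between them cover only {5, 8} — a naked pair. Remove those values from G, H, I, K, L.
I has just one choice, so I = 6. So F, H, K, L can't be 6.
H has just one choice, so H = 7. Eliminate 7 elsewhere: G.
K and L between them cover only {2, 4} — a naked pair. Remove those values from F.
F must be 3 (only option left).
No further eliminations apply; K can still be any of 2, 4.

2, 4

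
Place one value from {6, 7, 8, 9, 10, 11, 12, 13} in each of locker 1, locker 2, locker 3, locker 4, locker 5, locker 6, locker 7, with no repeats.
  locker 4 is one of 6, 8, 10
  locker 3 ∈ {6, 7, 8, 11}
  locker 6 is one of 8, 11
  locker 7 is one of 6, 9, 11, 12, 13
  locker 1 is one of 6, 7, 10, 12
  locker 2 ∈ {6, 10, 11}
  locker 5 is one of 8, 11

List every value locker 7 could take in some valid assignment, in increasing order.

locker 5 and locker 6 share exactly the 2 values {8, 11}; by pigeonhole those values go to them, so strike 8, 11 from locker 2, locker 3, locker 4, locker 7.
locker 2 and locker 4 share exactly the 2 values {6, 10}; by pigeonhole those values go to them, so strike 6, 10 from locker 1, locker 3, locker 7.
locker 3's domain is down to {7}, so locker 3 = 7. Eliminate 7 elsewhere: locker 1.
locker 1 has just one choice, so locker 1 = 12. Remove 12 from locker 7.
No further eliminations apply; locker 7 can still be any of 9, 13.

9, 13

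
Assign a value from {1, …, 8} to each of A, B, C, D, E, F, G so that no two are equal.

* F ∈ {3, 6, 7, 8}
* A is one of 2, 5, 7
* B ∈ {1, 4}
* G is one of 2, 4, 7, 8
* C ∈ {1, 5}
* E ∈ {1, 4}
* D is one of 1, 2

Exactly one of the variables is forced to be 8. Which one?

G

B and E between them cover only {1, 4} — a naked pair. Remove those values from C, D, G.
C must be 5 (only option left). Eliminate 5 elsewhere: A.
That leaves D = 2. So A, G can't be 2.
A must be 7 (only option left). Remove 7 from F, G.
So 8 goes to G.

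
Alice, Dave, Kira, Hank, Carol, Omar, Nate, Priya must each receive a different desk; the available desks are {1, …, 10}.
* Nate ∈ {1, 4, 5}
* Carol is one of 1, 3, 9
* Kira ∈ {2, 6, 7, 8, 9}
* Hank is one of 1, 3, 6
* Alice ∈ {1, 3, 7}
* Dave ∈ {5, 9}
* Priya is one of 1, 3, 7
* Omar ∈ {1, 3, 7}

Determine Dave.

The 3 variables Alice, Omar, Priya are confined to {1, 3, 7}, which locks those values in; drop them from Kira, Hank, Carol, Nate.
Hank's domain is down to {6}, so Hank = 6. Eliminate 6 elsewhere: Kira.
Carol has just one choice, so Carol = 9. Strike 9 from Dave, Kira.
So Dave = 5.

5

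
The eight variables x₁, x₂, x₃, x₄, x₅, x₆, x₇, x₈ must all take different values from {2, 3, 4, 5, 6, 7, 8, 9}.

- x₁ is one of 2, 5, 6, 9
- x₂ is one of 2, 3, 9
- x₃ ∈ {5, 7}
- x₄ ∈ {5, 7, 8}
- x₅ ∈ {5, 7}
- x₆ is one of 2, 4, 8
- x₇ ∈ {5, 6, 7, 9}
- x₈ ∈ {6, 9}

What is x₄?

8

The 8 variables draw from only 8 values {2, 3, 4, 5, 6, 7, 8, 9}, so each is used; only x₂ can be 3, hence x₂ = 3.
The 7 still-open variables draw from only 7 values {2, 4, 5, 6, 7, 8, 9}, so each is used; only x₆ can be 4, hence x₆ = 4.
The 6 still-open variables draw from only 6 values {2, 5, 6, 7, 8, 9}, so each is used; only x₁ can be 2, hence x₁ = 2.
The 5 still-open variables draw from only 5 values {5, 6, 7, 8, 9}, so each is used; only x₄ can be 8, hence x₄ = 8.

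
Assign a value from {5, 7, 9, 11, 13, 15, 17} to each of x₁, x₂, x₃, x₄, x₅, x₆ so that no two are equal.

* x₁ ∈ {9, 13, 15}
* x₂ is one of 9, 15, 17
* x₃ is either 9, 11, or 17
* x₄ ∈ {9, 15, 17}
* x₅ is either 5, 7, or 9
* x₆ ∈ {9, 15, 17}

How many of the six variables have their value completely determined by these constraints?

2

The 3 variables x₂, x₄, x₆ are confined to {9, 15, 17}, which locks those values in; drop them from x₁, x₃, x₅.
x₁ must be 13 (only option left).
x₃'s domain is down to {11}, so x₃ = 11.
Determined: x₁=13, x₃=11. The other variables each still have more than one consistent value. That makes 2.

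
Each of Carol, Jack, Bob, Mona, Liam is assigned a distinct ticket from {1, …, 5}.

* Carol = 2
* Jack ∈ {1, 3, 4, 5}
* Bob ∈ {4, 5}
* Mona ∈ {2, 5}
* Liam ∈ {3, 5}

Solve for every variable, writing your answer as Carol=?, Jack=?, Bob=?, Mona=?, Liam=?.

Carol=2, Jack=1, Bob=4, Mona=5, Liam=3

Carol's domain is down to {2}, so Carol = 2. Remove 2 from Mona.
Mona's domain is down to {5}, so Mona = 5. So Jack, Bob, Liam can't be 5.
Liam has just one choice, so Liam = 3. Strike 3 from Jack.
Bob has just one choice, so Bob = 4. So Jack can't be 4.
That leaves Jack = 1.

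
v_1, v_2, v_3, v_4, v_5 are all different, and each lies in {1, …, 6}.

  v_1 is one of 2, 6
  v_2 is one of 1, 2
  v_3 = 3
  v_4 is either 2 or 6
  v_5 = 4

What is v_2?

v_3 has just one choice, so v_3 = 3.
That leaves v_5 = 4.
Among the 3 still-open variables, 1 fits only v_2 (and all 3 values in {1, 2, 6} must be used), so v_2 = 1.

1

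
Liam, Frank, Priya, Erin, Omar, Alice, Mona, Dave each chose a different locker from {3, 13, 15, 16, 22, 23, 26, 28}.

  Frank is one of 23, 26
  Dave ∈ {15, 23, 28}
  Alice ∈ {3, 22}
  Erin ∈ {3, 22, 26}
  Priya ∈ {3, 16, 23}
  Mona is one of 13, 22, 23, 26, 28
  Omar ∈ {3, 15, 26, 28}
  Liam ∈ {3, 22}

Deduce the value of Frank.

23

The 8 variables together cover exactly {3, 13, 15, 16, 22, 23, 26, 28} — 8 values for 8 variables — and 13 appears only in Mona's list, so Mona = 13.
The 7 still-open variables draw from only 7 values {3, 15, 16, 22, 23, 26, 28}, so each is used; only Priya can be 16, hence Priya = 16.
The 2 variables Liam and Alice are confined to {3, 22}, which locks those values in; drop them from Erin, Omar.
Erin has just one choice, so Erin = 26. Remove 26 from Frank, Omar.
So Frank = 23.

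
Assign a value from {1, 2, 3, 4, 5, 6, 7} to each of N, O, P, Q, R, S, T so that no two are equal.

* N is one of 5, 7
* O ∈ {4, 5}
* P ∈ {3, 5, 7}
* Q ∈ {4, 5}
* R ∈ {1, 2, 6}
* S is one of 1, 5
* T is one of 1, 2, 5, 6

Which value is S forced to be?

1

The 7 variables together cover exactly {1, 2, 3, 4, 5, 6, 7} — 7 values for 7 variables — and 3 appears only in P's list, so P = 3.
Among the 6 still-open variables, 7 fits only N (and all 6 values in {1, 2, 4, 5, 6, 7} must be used), so N = 7.
O and Q share exactly the 2 values {4, 5}; by pigeonhole those values go to them, so strike 4, 5 from S, T.
So S = 1.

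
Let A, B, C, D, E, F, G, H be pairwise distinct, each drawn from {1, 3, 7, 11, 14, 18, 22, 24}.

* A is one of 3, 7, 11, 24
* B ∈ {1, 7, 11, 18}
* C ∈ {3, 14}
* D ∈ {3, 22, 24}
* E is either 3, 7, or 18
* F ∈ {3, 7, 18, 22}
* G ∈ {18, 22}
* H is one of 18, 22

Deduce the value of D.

24

Among the 8 variables, 1 fits only B (and all 8 values in {1, 3, 7, 11, 14, 18, 22, 24} must be used), so B = 1.
The 7 still-open variables together cover exactly {3, 7, 11, 14, 18, 22, 24} — 7 values for 7 variables — and 11 appears only in A's list, so A = 11.
The 6 still-open variables draw from only 6 values {3, 7, 14, 18, 22, 24}, so each is used; only C can be 14, hence C = 14.
The 5 still-open variables together cover exactly {3, 7, 18, 22, 24} — 5 values for 5 variables — and 24 appears only in D's list, so D = 24.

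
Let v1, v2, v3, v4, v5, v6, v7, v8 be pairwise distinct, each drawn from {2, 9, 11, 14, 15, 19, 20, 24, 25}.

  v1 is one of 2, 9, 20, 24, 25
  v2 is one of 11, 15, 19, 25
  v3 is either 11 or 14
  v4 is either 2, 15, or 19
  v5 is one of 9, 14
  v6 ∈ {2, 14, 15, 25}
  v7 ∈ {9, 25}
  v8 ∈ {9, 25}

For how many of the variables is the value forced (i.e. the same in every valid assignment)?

2

v7 and v8 between them cover only {9, 25} — a naked pair. Remove those values from v1, v2, v5, v6.
That leaves v5 = 14. Eliminate 14 elsewhere: v3, v6.
v3's domain is down to {11}, so v3 = 11. Remove 11 from v2.
The 3 variables v2, v4, v6 are confined to {2, 15, 19}, which locks those values in; drop them from v1.
Determined: v3=11, v5=14. The other variables each still have more than one consistent value. That makes 2.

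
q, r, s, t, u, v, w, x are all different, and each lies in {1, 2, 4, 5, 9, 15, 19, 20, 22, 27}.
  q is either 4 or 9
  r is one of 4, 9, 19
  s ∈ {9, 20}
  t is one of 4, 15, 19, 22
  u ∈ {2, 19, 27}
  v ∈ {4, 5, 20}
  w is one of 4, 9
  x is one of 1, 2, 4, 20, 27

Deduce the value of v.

The 2 variables q and w are confined to {4, 9}, which locks those values in; drop them from r, s, t, v, x.
r must be 19 (only option left). Strike 19 from t, u.
s must be 20 (only option left). Remove 20 from v, x.
So v = 5.

5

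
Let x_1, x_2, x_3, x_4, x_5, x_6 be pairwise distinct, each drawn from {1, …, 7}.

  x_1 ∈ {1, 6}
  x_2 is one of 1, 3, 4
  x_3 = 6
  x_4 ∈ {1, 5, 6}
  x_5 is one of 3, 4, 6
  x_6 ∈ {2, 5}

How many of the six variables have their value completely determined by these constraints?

x_3's domain is down to {6}, so x_3 = 6. So x_1, x_4, x_5 can't be 6.
That leaves x_1 = 1. Remove 1 from x_2, x_4.
x_4's domain is down to {5}, so x_4 = 5. Eliminate 5 elsewhere: x_6.
That leaves x_6 = 2.
Determined: x_1=1, x_3=6, x_4=5, x_6=2. The other variables each still have more than one consistent value. That makes 4.

4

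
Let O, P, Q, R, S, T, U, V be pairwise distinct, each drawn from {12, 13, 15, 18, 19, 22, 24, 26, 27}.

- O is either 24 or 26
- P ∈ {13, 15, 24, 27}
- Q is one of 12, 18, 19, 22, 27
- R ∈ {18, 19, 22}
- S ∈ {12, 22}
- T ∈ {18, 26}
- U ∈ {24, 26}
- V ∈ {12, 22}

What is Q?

27

The 2 variables O and U are confined to {24, 26}, which locks those values in; drop them from P, T.
T's domain is down to {18}, so T = 18. Strike 18 from Q, R.
S and V share exactly the 2 values {12, 22}; by pigeonhole those values go to them, so strike 12, 22 from Q, R.
R's domain is down to {19}, so R = 19. Remove 19 from Q.
So Q = 27.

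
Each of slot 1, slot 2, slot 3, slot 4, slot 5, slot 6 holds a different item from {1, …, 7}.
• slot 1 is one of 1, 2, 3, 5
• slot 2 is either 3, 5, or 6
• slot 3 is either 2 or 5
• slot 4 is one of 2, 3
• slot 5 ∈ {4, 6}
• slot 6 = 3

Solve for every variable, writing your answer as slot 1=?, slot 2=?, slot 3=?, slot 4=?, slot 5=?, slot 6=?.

slot 1=1, slot 2=6, slot 3=5, slot 4=2, slot 5=4, slot 6=3

slot 6's domain is down to {3}, so slot 6 = 3. Eliminate 3 elsewhere: slot 1, slot 2, slot 4.
slot 4's domain is down to {2}, so slot 4 = 2. Remove 2 from slot 1, slot 3.
slot 3 has just one choice, so slot 3 = 5. Eliminate 5 elsewhere: slot 1, slot 2.
slot 1 has just one choice, so slot 1 = 1.
slot 2's domain is down to {6}, so slot 2 = 6. Remove 6 from slot 5.
slot 5 must be 4 (only option left).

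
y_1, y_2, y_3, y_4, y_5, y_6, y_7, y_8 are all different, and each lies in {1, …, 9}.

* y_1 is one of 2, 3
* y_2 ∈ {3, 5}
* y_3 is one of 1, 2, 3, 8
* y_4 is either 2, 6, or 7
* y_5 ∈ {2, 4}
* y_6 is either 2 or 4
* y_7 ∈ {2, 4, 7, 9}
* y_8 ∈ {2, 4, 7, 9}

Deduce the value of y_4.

6

The 2 variables y_5 and y_6 are confined to {2, 4}, which locks those values in; drop them from y_1, y_3, y_4, y_7, y_8.
y_1 must be 3 (only option left). Eliminate 3 elsewhere: y_2, y_3.
y_2 has just one choice, so y_2 = 5.
y_7 and y_8 share exactly the 2 values {7, 9}; by pigeonhole those values go to them, so strike 7, 9 from y_4.
So y_4 = 6.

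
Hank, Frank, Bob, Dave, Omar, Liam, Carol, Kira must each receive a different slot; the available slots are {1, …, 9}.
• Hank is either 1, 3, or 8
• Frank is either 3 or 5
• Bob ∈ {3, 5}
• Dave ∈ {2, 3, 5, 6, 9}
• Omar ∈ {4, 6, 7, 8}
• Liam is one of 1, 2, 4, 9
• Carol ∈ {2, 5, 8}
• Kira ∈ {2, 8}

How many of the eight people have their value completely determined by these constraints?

Frank and Bob share exactly the 2 values {3, 5}; by pigeonhole those values go to them, so strike 3, 5 from Hank, Dave, Carol.
Carol and Kira share exactly the 2 values {2, 8}; by pigeonhole those values go to them, so strike 2, 8 from Hank, Dave, Omar, Liam.
That leaves Hank = 1. Remove 1 from Liam.
Determined: Hank=1. The other people each still have more than one consistent value. That makes 1.

1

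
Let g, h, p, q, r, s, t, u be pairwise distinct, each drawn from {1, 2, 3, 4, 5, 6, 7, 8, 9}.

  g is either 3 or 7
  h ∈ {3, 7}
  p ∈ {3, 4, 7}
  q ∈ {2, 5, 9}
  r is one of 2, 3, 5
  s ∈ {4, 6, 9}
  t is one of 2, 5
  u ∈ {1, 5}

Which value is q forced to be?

Among the 8 variables, 1 fits only u (and all 8 values in {1, 2, 3, 4, 5, 6, 7, 9} must be used), so u = 1.
The 7 still-open variables together cover exactly {2, 3, 4, 5, 6, 7, 9} — 7 values for 7 variables — and 6 appears only in s's list, so s = 6.
The 6 still-open variables together cover exactly {2, 3, 4, 5, 7, 9} — 6 values for 6 variables — and 4 appears only in p's list, so p = 4.
Among the 5 still-open variables, 9 fits only q (and all 5 values in {2, 3, 5, 7, 9} must be used), so q = 9.

9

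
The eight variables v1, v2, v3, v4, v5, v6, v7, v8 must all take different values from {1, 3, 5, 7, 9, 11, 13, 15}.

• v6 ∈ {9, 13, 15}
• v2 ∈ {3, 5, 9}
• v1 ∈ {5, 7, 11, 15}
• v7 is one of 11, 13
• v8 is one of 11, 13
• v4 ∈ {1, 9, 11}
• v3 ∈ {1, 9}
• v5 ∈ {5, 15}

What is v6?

The 8 variables draw from only 8 values {1, 3, 5, 7, 9, 11, 13, 15}, so each is used; only v2 can be 3, hence v2 = 3.
The 7 still-open variables draw from only 7 values {1, 5, 7, 9, 11, 13, 15}, so each is used; only v1 can be 7, hence v1 = 7.
The 6 still-open variables draw from only 6 values {1, 5, 9, 11, 13, 15}, so each is used; only v5 can be 5, hence v5 = 5.
Among the 5 still-open variables, 15 fits only v6 (and all 5 values in {1, 9, 11, 13, 15} must be used), so v6 = 15.

15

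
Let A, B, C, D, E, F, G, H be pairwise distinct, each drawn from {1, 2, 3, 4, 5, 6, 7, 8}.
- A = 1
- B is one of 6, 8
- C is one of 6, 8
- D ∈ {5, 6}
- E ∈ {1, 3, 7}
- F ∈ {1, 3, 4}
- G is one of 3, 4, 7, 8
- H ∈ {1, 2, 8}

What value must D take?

5

A has just one choice, so A = 1. So E, F, H can't be 1.
The 7 still-open variables together cover exactly {2, 3, 4, 5, 6, 7, 8} — 7 values for 7 variables — and 2 appears only in H's list, so H = 2.
The 6 still-open variables draw from only 6 values {3, 4, 5, 6, 7, 8}, so each is used; only D can be 5, hence D = 5.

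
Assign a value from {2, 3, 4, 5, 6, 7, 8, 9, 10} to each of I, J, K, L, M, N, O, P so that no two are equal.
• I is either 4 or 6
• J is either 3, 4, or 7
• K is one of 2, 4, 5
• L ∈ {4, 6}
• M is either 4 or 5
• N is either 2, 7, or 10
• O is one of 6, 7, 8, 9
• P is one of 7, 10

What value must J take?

The 2 variables I and L are confined to {4, 6}, which locks those values in; drop them from J, K, M, O.
That leaves M = 5. Strike 5 from K.
K's domain is down to {2}, so K = 2. So N can't be 2.
The 2 variables N and P are confined to {7, 10}, which locks those values in; drop them from J, O.
So J = 3.

3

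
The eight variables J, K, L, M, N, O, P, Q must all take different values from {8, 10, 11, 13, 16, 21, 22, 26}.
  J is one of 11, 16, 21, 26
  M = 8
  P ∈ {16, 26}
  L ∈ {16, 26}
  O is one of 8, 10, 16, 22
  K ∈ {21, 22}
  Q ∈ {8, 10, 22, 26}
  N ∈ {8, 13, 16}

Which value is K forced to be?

21

M has just one choice, so M = 8. So N, O, Q can't be 8.
Among the 7 still-open variables, 11 fits only J (and all 7 values in {10, 11, 13, 16, 21, 22, 26} must be used), so J = 11.
The 6 still-open variables draw from only 6 values {10, 13, 16, 21, 22, 26}, so each is used; only N can be 13, hence N = 13.
The 5 still-open variables draw from only 5 values {10, 16, 21, 22, 26}, so each is used; only K can be 21, hence K = 21.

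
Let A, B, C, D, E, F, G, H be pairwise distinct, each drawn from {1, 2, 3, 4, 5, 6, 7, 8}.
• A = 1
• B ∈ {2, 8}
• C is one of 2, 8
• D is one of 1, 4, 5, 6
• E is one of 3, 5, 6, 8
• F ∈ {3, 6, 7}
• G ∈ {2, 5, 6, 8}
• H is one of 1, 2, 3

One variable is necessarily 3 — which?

A must be 1 (only option left). Eliminate 1 elsewhere: D, H.
The 7 still-open variables together cover exactly {2, 3, 4, 5, 6, 7, 8} — 7 values for 7 variables — and 4 appears only in D's list, so D = 4.
The 6 still-open variables draw from only 6 values {2, 3, 5, 6, 7, 8}, so each is used; only F can be 7, hence F = 7.
B and C between them cover only {2, 8} — a naked pair. Remove those values from E, G, H.
So 3 goes to H.

H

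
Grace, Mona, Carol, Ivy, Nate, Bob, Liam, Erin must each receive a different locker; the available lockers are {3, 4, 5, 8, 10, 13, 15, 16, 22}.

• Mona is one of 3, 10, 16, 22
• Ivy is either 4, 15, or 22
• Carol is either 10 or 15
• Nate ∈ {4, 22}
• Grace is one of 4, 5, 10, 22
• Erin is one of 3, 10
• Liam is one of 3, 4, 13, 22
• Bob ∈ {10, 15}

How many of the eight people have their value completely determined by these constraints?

The 8 variables together cover exactly {3, 4, 5, 10, 13, 15, 16, 22} — 8 values for 8 variables — and 5 appears only in Grace's list, so Grace = 5.
The 7 still-open variables together cover exactly {3, 4, 10, 13, 15, 16, 22} — 7 values for 7 variables — and 13 appears only in Liam's list, so Liam = 13.
The 6 still-open variables together cover exactly {3, 4, 10, 15, 16, 22} — 6 values for 6 variables — and 16 appears only in Mona's list, so Mona = 16.
Among the 5 still-open variables, 3 fits only Erin (and all 5 values in {3, 4, 10, 15, 22} must be used), so Erin = 3.
Carol and Bob share exactly the 2 values {10, 15}; by pigeonhole those values go to them, so strike 10, 15 from Ivy.
Determined: Grace=5, Mona=16, Liam=13, Erin=3. The other people each still have more than one consistent value. That makes 4.

4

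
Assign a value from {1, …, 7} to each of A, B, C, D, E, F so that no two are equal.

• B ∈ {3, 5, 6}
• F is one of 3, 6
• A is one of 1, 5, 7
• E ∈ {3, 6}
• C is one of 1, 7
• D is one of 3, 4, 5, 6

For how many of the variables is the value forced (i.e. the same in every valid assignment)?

The 6 variables together cover exactly {1, 3, 4, 5, 6, 7} — 6 values for 6 variables — and 4 appears only in D's list, so D = 4.
The 2 variables E and F are confined to {3, 6}, which locks those values in; drop them from B.
B's domain is down to {5}, so B = 5. So A can't be 5.
Determined: B=5, D=4. The other variables each still have more than one consistent value. That makes 2.

2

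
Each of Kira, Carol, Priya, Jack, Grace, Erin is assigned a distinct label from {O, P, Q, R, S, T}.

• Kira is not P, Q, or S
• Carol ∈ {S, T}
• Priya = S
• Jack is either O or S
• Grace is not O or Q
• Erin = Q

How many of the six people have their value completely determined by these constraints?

Priya has just one choice, so Priya = S. Remove S from Carol, Jack, Grace.
Jack has just one choice, so Jack = O. Eliminate O elsewhere: Kira.
Erin's domain is down to {Q}, so Erin = Q.
Carol's domain is down to {T}, so Carol = T. Strike T from Kira, Grace.
Kira has just one choice, so Kira = R. Remove R from Grace.
That leaves Grace = P.
Every person is fixed: Kira=R, Carol=T, Priya=S, Jack=O, Grace=P, Erin=Q. That makes 6.

6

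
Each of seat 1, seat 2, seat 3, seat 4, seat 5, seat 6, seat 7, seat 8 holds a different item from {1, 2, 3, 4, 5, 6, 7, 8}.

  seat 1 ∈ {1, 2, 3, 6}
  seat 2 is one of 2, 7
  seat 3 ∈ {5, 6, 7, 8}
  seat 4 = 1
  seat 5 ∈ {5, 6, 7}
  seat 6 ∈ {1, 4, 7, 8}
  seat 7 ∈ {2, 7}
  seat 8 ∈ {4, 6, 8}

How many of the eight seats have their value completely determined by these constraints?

2

seat 4's domain is down to {1}, so seat 4 = 1. Remove 1 from seat 1, seat 6.
Among the 7 still-open variables, 3 fits only seat 1 (and all 7 values in {2, 3, 4, 5, 6, 7, 8} must be used), so seat 1 = 3.
The 2 variables seat 2 and seat 7 are confined to {2, 7}, which locks those values in; drop them from seat 3, seat 5, seat 6.
Determined: seat 1=3, seat 4=1. The other seats each still have more than one consistent value. That makes 2.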